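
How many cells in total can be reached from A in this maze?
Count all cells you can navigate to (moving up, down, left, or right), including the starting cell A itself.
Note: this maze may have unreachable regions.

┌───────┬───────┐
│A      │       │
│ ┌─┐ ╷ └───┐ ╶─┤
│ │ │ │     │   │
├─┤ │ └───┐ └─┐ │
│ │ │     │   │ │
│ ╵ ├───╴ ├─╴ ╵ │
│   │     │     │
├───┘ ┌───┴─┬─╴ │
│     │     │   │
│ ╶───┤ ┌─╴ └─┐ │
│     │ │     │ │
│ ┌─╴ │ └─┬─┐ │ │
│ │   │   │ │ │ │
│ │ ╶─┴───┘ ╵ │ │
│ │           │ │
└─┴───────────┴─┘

Using BFS/flood-fill to find all reachable cells from A:
Maze size: 8 × 8 = 64 total cells
5 cell(s) are walled off and cannot be reached from A.
Reachable cells: 59

Reachable region (· marks reachable cells):

┌───────┬───────┐
│A · · ·│· · · ·│
│ ┌─┐ ╷ └───┐ ╶─┤
│·│ │·│· · ·│· ·│
├─┤ │ └───┐ └─┐ │
│ │ │· · ·│· ·│·│
│ ╵ ├───╴ ├─╴ ╵ │
│   │· · ·│· · ·│
├───┘ ┌───┴─┬─╴ │
│· · ·│· · ·│· ·│
│ ╶───┤ ┌─╴ └─┐ │
│· · ·│·│· · ·│·│
│ ┌─╴ │ └─┬─┐ │ │
│·│· ·│· ·│·│·│·│
│ │ ╶─┴───┘ ╵ │ │
│·│· · · · · ·│·│
└─┴───────────┴─┘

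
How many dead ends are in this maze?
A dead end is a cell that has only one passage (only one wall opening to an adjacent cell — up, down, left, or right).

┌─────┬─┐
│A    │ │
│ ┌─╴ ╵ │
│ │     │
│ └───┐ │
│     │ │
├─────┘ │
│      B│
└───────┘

Checking each cell for number of passages:

Dead ends found at positions:
  (0, 3)
  (1, 1)
  (2, 2)
  (3, 0)
Total dead ends: 4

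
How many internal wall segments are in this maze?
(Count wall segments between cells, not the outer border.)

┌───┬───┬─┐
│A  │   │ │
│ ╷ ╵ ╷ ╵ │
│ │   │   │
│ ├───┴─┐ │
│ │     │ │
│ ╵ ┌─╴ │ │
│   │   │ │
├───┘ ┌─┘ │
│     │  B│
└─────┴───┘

Counting internal wall segments:
Total internal walls: 16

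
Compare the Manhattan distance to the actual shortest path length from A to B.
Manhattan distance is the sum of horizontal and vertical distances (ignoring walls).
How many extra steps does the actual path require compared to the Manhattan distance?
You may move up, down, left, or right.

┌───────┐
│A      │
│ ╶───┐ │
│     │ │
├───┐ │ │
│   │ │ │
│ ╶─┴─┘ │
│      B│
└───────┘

Manhattan distance: |3 - 0| + |3 - 0| = 6
Actual path length: 6
Extra steps: 6 - 6 = 0

Solution:

┌───────┐
│A → → ↓│
│ ╶───┐ │
│     │↓│
├───┐ │ │
│   │ │↓│
│ ╶─┴─┘ │
│      B│
└───────┘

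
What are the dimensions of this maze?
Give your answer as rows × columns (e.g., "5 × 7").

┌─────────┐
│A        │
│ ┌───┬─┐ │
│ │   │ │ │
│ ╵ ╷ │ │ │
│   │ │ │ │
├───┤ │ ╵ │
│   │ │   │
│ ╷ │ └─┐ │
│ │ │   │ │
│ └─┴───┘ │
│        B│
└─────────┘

Counting the maze dimensions:
Rows (vertical): 6
Columns (horizontal): 5
Dimensions: 6 × 5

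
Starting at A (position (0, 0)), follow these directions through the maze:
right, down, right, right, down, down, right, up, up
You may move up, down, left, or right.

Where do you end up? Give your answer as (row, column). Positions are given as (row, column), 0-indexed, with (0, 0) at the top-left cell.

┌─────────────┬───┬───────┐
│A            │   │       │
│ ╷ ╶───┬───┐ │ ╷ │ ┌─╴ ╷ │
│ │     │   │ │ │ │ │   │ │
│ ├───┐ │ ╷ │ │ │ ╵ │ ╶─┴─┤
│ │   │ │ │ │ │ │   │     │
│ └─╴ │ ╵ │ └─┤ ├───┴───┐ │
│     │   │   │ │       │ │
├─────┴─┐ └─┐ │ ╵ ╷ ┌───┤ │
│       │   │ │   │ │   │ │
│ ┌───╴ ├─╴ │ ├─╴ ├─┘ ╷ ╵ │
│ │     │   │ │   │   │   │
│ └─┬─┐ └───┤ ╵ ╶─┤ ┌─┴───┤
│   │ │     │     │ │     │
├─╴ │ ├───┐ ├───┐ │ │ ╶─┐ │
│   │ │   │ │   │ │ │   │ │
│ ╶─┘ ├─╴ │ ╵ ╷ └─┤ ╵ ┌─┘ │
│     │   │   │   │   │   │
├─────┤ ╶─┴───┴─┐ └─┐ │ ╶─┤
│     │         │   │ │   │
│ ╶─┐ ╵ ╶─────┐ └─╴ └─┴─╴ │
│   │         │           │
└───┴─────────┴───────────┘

Following directions step by step:
Start: (0, 0)
  right: (0, 0) → (0, 1)
  down: (0, 1) → (1, 1)
  right: (1, 1) → (1, 2)
  right: (1, 2) → (1, 3)
  down: (1, 3) → (2, 3)
  down: (2, 3) → (3, 3)
  right: (3, 3) → (3, 4)
  up: (3, 4) → (2, 4)
  up: (2, 4) → (1, 4)
Final position: (1, 4)

Path taken:

┌─────────────┬───┬───────┐
│A ↓          │   │       │
│ ╷ ╶───┬───┐ │ ╷ │ ┌─╴ ╷ │
│ │↳ → ↓│B  │ │ │ │ │   │ │
│ ├───┐ │ ╷ │ │ │ ╵ │ ╶─┴─┤
│ │   │↓│↑│ │ │ │   │     │
│ └─╴ │ ╵ │ └─┤ ├───┴───┐ │
│     │↳ ↑│   │ │       │ │
├─────┴─┐ └─┐ │ ╵ ╷ ┌───┤ │
│       │   │ │   │ │   │ │
│ ┌───╴ ├─╴ │ ├─╴ ├─┘ ╷ ╵ │
│ │     │   │ │   │   │   │
│ └─┬─┐ └───┤ ╵ ╶─┤ ┌─┴───┤
│   │ │     │     │ │     │
├─╴ │ ├───┐ ├───┐ │ │ ╶─┐ │
│   │ │   │ │   │ │ │   │ │
│ ╶─┘ ├─╴ │ ╵ ╷ └─┤ ╵ ┌─┘ │
│     │   │   │   │   │   │
├─────┤ ╶─┴───┴─┐ └─┐ │ ╶─┤
│     │         │   │ │   │
│ ╶─┐ ╵ ╶─────┐ └─╴ └─┴─╴ │
│   │         │           │
└───┴─────────┴───────────┘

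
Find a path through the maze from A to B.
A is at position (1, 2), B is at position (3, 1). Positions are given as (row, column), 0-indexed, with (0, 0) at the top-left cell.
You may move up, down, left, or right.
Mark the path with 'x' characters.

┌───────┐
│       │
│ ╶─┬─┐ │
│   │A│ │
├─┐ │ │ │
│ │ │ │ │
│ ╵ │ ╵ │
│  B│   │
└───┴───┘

Finding the shortest path from (1, 2) to (3, 1):
Path length: 13 steps
Directions: down → down → right → up → up → up → left → left → left → down → right → down → down

Solution:

┌───────┐
│x x x x│
│ ╶─┬─┐ │
│x x│A│x│
├─┐ │ │ │
│ │x│x│x│
│ ╵ │ ╵ │
│  B│x x│
└───┴───┘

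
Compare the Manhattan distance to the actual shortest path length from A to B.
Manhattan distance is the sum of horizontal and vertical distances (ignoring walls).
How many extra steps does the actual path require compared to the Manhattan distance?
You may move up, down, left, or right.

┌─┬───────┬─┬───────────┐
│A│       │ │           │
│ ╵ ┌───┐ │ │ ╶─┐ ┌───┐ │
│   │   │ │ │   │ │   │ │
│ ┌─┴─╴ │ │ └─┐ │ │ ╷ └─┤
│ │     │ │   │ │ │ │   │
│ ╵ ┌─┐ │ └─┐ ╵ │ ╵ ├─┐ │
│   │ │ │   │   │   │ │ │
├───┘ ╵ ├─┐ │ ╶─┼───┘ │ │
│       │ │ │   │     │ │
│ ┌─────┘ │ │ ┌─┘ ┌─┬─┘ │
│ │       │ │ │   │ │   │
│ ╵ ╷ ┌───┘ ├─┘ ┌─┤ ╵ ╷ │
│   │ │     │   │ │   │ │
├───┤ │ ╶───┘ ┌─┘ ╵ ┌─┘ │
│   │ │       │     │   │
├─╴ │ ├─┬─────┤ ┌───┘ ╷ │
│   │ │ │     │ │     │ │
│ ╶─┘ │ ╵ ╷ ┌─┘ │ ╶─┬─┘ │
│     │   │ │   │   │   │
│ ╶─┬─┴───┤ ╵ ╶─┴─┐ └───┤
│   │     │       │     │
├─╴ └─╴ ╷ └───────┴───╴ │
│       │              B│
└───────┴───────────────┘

Manhattan distance: |11 - 0| + |11 - 0| = 22
Actual path length: 38
Extra steps: 38 - 22 = 16

Solution:

┌─┬───────┬─┬───────────┐
│A│       │ │           │
│ ╵ ┌───┐ │ │ ╶─┐ ┌───┐ │
│↓  │   │ │ │   │ │   │ │
│ ┌─┴─╴ │ │ └─┐ │ │ ╷ └─┤
│↓│↱ → ↓│ │   │ │ │ │   │
│ ╵ ┌─┐ │ └─┐ ╵ │ ╵ ├─┐ │
│↳ ↑│ │↓│   │   │   │ │ │
├───┘ ╵ ├─┐ │ ╶─┼───┘ │ │
│↓ ← ← ↲│ │ │   │     │ │
│ ┌─────┘ │ │ ┌─┘ ┌─┬─┘ │
│↓│↱ ↓    │ │ │   │ │   │
│ ╵ ╷ ┌───┘ ├─┘ ┌─┤ ╵ ╷ │
│↳ ↑│↓│     │   │ │   │ │
├───┤ │ ╶───┘ ┌─┘ ╵ ┌─┘ │
│   │↓│       │     │   │
├─╴ │ ├─┬─────┤ ┌───┘ ╷ │
│   │↓│ │     │ │     │ │
│ ╶─┘ │ ╵ ╷ ┌─┘ │ ╶─┬─┘ │
│↓ ← ↲│   │ │   │   │   │
│ ╶─┬─┴───┤ ╵ ╶─┴─┐ └───┤
│↳ ↓│  ↱ ↓│       │     │
├─╴ └─╴ ╷ └───────┴───╴ │
│  ↳ → ↑│↳ → → → → → → B│
└───────┴───────────────┘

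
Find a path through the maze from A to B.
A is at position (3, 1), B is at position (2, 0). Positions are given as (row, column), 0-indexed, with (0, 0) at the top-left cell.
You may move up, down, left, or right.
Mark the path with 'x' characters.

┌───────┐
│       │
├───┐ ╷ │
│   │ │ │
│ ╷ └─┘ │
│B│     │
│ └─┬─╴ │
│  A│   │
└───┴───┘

Finding the shortest path from (3, 1) to (2, 0):
Path length: 2 steps
Directions: left → up

Solution:

┌───────┐
│       │
├───┐ ╷ │
│   │ │ │
│ ╷ └─┘ │
│B│     │
│ └─┬─╴ │
│x A│   │
└───┴───┘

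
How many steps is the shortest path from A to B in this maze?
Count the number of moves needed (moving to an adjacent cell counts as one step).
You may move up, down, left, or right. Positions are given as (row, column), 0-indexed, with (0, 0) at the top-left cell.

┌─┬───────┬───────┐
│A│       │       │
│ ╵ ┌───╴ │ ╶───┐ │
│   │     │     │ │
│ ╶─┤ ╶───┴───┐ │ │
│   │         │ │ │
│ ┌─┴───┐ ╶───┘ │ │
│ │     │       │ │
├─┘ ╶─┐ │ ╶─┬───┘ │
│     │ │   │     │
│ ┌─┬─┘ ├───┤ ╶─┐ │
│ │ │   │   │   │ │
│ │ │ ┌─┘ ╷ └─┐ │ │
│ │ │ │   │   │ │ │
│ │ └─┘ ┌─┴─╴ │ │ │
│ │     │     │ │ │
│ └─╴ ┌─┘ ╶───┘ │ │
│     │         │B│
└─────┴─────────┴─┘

Using BFS to find shortest path:
Start: (0, 0), End: (8, 8)
Path found:
(0,0) → (1,0) → (1,1) → (0,1) → (0,2) → (0,3) → (0,4) → (1,4) → (1,3) → (1,2) → (2,2) → (2,3) → (2,4) → (3,4) → (3,5) → (3,6) → (3,7) → (2,7) → (1,7) → (1,6) → (1,5) → (0,5) → (0,6) → (0,7) → (0,8) → (1,8) → (2,8) → (3,8) → (4,8) → (5,8) → (6,8) → (7,8) → (8,8)
Number of steps: 32

Solution:

┌─┬───────┬───────┐
│A│↱ → → ↓│↱ → → ↓│
│ ╵ ┌───╴ │ ╶───┐ │
│↳ ↑│↓ ← ↲│↑ ← ↰│↓│
│ ╶─┤ ╶───┴───┐ │ │
│   │↳ → ↓    │↑│↓│
│ ┌─┴───┐ ╶───┘ │ │
│ │     │↳ → → ↑│↓│
├─┘ ╶─┐ │ ╶─┬───┘ │
│     │ │   │    ↓│
│ ┌─┬─┘ ├───┤ ╶─┐ │
│ │ │   │   │   │↓│
│ │ │ ┌─┘ ╷ └─┐ │ │
│ │ │ │   │   │ │↓│
│ │ └─┘ ┌─┴─╴ │ │ │
│ │     │     │ │↓│
│ └─╴ ┌─┘ ╶───┘ │ │
│     │         │B│
└─────┴─────────┴─┘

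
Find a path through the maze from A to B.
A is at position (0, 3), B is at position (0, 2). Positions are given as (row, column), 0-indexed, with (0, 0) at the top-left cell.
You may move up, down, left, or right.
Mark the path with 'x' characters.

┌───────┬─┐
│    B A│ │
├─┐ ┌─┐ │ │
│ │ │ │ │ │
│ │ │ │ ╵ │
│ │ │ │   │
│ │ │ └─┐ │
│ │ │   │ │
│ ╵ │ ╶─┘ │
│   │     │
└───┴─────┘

Finding the shortest path from (0, 3) to (0, 2):
Path length: 1 steps
Directions: left

Solution:

┌───────┬─┐
│    B A│ │
├─┐ ┌─┐ │ │
│ │ │ │ │ │
│ │ │ │ ╵ │
│ │ │ │   │
│ │ │ └─┐ │
│ │ │   │ │
│ ╵ │ ╶─┘ │
│   │     │
└───┴─────┘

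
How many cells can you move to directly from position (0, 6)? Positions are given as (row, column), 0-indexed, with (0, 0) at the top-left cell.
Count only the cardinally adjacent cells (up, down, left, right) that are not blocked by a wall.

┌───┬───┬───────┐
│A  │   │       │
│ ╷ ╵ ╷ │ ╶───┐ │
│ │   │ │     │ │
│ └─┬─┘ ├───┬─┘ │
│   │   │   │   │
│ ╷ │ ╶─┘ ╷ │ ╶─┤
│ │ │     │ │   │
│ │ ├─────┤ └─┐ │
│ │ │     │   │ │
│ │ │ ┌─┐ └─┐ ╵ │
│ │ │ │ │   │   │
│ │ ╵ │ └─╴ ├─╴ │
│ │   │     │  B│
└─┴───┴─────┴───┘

Checking passable neighbors of (0, 6):
Neighbors: (0, 5), (0, 7)
Count: 2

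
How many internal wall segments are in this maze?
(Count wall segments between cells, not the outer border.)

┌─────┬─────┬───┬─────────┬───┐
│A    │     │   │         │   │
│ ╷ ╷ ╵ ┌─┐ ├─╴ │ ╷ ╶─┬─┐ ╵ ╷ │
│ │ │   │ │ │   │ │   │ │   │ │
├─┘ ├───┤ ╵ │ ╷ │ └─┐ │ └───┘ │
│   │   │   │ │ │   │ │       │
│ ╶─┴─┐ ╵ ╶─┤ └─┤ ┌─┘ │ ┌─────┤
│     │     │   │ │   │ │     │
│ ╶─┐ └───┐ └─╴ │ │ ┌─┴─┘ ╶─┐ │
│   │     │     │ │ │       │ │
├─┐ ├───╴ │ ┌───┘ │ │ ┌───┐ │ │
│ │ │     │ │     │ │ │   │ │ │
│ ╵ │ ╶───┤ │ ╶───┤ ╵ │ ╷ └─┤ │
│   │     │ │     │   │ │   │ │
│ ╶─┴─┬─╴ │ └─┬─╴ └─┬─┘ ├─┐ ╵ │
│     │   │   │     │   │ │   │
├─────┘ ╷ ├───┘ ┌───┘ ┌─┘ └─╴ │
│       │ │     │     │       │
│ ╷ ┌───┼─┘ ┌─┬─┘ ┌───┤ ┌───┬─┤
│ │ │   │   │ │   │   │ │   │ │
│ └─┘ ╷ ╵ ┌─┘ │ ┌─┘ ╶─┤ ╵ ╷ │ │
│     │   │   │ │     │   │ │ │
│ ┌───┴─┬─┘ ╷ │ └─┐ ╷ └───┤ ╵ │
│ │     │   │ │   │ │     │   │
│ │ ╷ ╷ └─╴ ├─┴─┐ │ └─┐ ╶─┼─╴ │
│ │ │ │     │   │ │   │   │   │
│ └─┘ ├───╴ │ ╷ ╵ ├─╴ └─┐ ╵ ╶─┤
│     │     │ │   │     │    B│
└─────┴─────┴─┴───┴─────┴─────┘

Counting internal wall segments:
Total internal walls: 182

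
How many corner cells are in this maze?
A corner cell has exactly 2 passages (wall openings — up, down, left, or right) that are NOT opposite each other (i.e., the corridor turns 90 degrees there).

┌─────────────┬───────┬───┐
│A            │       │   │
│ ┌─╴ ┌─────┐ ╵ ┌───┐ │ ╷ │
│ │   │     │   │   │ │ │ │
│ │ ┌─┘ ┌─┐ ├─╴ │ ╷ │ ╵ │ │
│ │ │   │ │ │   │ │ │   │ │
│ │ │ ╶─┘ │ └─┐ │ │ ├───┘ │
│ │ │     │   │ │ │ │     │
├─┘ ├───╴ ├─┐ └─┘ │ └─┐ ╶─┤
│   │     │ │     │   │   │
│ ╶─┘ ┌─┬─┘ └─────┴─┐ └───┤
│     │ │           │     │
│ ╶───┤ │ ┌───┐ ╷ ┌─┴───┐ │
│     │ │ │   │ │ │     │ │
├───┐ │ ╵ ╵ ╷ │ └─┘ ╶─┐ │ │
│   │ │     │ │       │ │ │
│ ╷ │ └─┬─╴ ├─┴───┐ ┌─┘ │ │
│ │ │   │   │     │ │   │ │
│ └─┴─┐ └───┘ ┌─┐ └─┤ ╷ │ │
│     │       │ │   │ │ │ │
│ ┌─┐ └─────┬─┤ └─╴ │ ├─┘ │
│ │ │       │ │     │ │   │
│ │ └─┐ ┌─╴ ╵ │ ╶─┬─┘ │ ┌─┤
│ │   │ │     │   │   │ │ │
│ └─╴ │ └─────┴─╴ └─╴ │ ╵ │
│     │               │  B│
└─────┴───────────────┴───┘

Counting corner cells (2 non-opposite passages):
Total corners: 71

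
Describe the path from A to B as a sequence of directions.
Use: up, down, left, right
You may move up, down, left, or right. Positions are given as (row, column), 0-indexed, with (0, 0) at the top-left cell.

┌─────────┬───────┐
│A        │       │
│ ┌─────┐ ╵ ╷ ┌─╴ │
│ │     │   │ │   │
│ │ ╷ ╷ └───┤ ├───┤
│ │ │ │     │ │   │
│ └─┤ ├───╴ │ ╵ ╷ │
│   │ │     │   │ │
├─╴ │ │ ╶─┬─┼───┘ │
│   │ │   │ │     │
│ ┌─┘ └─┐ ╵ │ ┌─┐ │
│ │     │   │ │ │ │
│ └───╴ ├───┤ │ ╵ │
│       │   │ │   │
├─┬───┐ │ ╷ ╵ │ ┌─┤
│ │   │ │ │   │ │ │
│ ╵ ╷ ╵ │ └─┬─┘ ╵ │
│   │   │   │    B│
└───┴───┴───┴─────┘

Finding the path and converting it to directions:
Path through cells: (0,0) → (0,1) → (0,2) → (0,3) → (0,4) → (1,4) → (1,5) → (0,5) → (0,6) → (1,6) → (2,6) → (3,6) → (3,7) → (2,7) → (2,8) → (3,8) → (4,8) → (5,8) → (6,8) → (6,7) → (7,7) → (8,7) → (8,8)
Directions: right, right, right, right, down, right, up, right, down, down, down, right, up, right, down, down, down, down, left, down, down, right

Solution:

┌─────────┬───────┐
│A → → → ↓│↱ ↓    │
│ ┌─────┐ ╵ ╷ ┌─╴ │
│ │     │↳ ↑│↓│   │
│ │ ╷ ╷ └───┤ ├───┤
│ │ │ │     │↓│↱ ↓│
│ └─┤ ├───╴ │ ╵ ╷ │
│   │ │     │↳ ↑│↓│
├─╴ │ │ ╶─┬─┼───┘ │
│   │ │   │ │    ↓│
│ ┌─┘ └─┐ ╵ │ ┌─┐ │
│ │     │   │ │ │↓│
│ └───╴ ├───┤ │ ╵ │
│       │   │ │↓ ↲│
├─┬───┐ │ ╷ ╵ │ ┌─┤
│ │   │ │ │   │↓│ │
│ ╵ ╷ ╵ │ └─┬─┘ ╵ │
│   │   │   │  ↳ B│
└───┴───┴───┴─────┘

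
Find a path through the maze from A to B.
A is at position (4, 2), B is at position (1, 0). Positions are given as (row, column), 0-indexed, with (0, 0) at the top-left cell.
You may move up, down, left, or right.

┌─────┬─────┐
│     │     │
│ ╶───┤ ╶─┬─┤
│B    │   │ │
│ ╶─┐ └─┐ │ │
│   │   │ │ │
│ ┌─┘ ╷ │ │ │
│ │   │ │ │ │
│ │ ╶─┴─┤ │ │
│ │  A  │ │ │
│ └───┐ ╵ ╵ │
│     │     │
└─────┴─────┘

Finding the shortest path from (4, 2) to (1, 0):
Path length: 7 steps
Directions: left → up → right → up → up → left → left

Solution:

┌─────┬─────┐
│     │     │
│ ╶───┤ ╶─┬─┤
│B ← ↰│   │ │
│ ╶─┐ └─┐ │ │
│   │↑  │ │ │
│ ┌─┘ ╷ │ │ │
│ │↱ ↑│ │ │ │
│ │ ╶─┴─┤ │ │
│ │↑ A  │ │ │
│ └───┐ ╵ ╵ │
│     │     │
└─────┴─────┘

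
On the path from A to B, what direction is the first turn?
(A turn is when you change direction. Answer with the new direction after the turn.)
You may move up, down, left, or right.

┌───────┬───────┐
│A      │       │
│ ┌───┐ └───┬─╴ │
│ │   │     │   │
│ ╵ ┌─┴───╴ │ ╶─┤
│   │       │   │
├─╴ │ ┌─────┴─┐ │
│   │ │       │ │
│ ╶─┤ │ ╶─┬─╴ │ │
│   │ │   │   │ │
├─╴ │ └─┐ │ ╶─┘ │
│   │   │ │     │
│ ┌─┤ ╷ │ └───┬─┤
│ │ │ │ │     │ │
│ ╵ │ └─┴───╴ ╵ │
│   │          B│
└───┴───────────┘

Directions: right, right, right, down, right, right, down, left, left, left, down, down, down, down, down, right, right, right, right, right
First turn direction: down

Solution:

┌───────┬───────┐
│A → → ↓│       │
│ ┌───┐ └───┬─╴ │
│ │   │↳ → ↓│   │
│ ╵ ┌─┴───╴ │ ╶─┤
│   │↓ ← ← ↲│   │
├─╴ │ ┌─────┴─┐ │
│   │↓│       │ │
│ ╶─┤ │ ╶─┬─╴ │ │
│   │↓│   │   │ │
├─╴ │ └─┐ │ ╶─┘ │
│   │↓  │ │     │
│ ┌─┤ ╷ │ └───┬─┤
│ │ │↓│ │     │ │
│ ╵ │ └─┴───╴ ╵ │
│   │↳ → → → → B│
└───┴───────────┘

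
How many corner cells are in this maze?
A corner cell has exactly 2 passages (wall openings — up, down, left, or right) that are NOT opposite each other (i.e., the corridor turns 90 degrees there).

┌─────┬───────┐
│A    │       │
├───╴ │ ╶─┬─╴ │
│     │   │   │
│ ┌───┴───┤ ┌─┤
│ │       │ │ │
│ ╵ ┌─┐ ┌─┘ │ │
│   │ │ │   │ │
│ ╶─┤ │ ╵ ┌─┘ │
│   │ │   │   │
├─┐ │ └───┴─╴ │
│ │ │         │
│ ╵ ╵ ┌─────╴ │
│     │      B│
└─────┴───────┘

Counting corner cells (2 non-opposite passages):
Total corners: 19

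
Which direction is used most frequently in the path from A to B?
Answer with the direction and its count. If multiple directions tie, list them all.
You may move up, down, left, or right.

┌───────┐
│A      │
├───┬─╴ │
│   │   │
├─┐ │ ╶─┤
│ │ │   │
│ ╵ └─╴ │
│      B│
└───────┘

Directions: right, right, right, down, left, down, right, down
Counts: {'right': 4, 'down': 3, 'left': 1}
Most common: right (4 times)

Solution:

┌───────┐
│A → → ↓│
├───┬─╴ │
│   │↓ ↲│
├─┐ │ ╶─┤
│ │ │↳ ↓│
│ ╵ └─╴ │
│      B│
└───────┘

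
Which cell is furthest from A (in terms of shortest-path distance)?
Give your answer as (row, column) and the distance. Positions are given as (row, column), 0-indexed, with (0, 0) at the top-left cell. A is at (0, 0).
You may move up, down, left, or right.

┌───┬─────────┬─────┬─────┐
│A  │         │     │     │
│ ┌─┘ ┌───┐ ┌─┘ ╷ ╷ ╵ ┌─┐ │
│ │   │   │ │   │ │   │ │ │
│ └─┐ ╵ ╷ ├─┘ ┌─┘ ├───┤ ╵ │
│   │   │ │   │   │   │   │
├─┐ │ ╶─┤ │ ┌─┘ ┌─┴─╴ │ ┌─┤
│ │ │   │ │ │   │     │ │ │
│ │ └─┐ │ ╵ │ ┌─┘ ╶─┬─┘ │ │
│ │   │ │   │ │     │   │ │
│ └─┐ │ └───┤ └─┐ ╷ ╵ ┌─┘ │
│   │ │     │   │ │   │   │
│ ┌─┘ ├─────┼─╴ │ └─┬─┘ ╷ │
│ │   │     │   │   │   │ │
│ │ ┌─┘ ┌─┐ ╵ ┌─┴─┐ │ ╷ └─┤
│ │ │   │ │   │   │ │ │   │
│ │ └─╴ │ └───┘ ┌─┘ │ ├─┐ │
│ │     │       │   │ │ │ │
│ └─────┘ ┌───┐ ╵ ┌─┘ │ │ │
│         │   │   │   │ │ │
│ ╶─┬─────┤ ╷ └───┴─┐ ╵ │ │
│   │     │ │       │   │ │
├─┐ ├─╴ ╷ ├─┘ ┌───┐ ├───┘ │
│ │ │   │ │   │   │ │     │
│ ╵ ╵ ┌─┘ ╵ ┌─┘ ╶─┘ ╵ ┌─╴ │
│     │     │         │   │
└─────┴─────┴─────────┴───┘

Computing BFS distances from A to all cells:
Furthest cell: (8, 11)
Distance: 101 steps

Path from A to the furthest cell:

┌───┬─────────┬─────┬─────┐
│A  │         │  ↱ ↓│↱ → ↓│
│ ┌─┘ ┌───┐ ┌─┘ ╷ ╷ ╵ ┌─┐ │
│↓│   │   │ │   │↑│↳ ↑│ │↓│
│ └─┐ ╵ ╷ ├─┘ ┌─┘ ├───┤ ╵ │
│↳ ↓│   │ │   │↱ ↑│   │↓ ↲│
├─┐ │ ╶─┤ │ ┌─┘ ┌─┴─╴ │ ┌─┤
│ │↓│   │ │ │↱ ↑│     │↓│ │
│ │ └─┐ │ ╵ │ ┌─┘ ╶─┬─┘ │ │
│ │↳ ↓│ │   │↑│  ↓ ↰│↓ ↲│ │
│ └─┐ │ └───┤ └─┐ ╷ ╵ ┌─┘ │
│   │↓│     │↑ ↰│↓│↑ ↲│   │
│ ┌─┘ ├─────┼─╴ │ └─┬─┘ ╷ │
│ │↓ ↲│↱ → ↓│↱ ↑│↳ ↓│↓ ↰│ │
│ │ ┌─┘ ┌─┐ ╵ ┌─┴─┐ │ ╷ └─┤
│ │↓│  ↑│ │↳ ↑│   │↓│↓│↑ ↰│
│ │ └─╴ │ └───┘ ┌─┘ │ ├─┐ │
│ │↳ → ↑│↓ ← ← ↰│↓ ↲│↓│B│↑│
│ └─────┘ ┌───┐ ╵ ┌─┘ │ │ │
│↓ ← ← ← ↲│   │↑ ↲│  ↓│↑│↑│
│ ╶─┬─────┤ ╷ └───┴─┐ ╵ │ │
│↳ ↓│  ↱ ↓│ │↱ → → ↓│↳ ↑│↑│
├─┐ ├─╴ ╷ ├─┘ ┌───┐ ├───┘ │
│ │↓│↱ ↑│↓│↱ ↑│   │↓│↱ → ↑│
│ ╵ ╵ ┌─┘ ╵ ┌─┘ ╶─┘ ╵ ┌─╴ │
│  ↳ ↑│  ↳ ↑│      ↳ ↑│   │
└─────┴─────┴─────────┴───┘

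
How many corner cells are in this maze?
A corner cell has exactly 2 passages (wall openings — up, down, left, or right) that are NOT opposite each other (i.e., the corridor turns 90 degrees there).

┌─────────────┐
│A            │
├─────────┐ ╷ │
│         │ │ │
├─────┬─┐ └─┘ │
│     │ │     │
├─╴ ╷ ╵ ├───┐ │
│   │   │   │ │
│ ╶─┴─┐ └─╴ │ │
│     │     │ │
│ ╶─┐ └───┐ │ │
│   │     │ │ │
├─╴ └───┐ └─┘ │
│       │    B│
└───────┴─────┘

Counting corner cells (2 non-opposite passages):
Total corners: 16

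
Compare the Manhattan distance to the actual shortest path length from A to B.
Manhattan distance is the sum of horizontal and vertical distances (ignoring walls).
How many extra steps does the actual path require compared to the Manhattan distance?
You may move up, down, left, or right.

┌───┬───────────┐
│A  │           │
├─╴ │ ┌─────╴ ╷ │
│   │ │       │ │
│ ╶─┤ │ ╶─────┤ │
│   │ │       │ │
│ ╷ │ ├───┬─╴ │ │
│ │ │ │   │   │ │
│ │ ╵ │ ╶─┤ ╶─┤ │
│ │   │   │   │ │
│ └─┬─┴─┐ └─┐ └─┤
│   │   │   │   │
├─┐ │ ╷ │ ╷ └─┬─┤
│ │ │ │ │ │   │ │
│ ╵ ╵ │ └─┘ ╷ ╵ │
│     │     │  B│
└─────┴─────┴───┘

Manhattan distance: |7 - 0| + |7 - 0| = 14
Actual path length: 22
Extra steps: 22 - 14 = 8

Solution:

┌───┬───────────┐
│A ↓│           │
├─╴ │ ┌─────╴ ╷ │
│↓ ↲│ │       │ │
│ ╶─┤ │ ╶─────┤ │
│↓  │ │       │ │
│ ╷ │ ├───┬─╴ │ │
│↓│ │ │   │   │ │
│ │ ╵ │ ╶─┤ ╶─┤ │
│↓│   │   │   │ │
│ └─┬─┴─┐ └─┐ └─┤
│↳ ↓│↱ ↓│   │   │
├─┐ │ ╷ │ ╷ └─┬─┤
│ │↓│↑│↓│ │↱ ↓│ │
│ ╵ ╵ │ └─┘ ╷ ╵ │
│  ↳ ↑│↳ → ↑│↳ B│
└─────┴─────┴───┘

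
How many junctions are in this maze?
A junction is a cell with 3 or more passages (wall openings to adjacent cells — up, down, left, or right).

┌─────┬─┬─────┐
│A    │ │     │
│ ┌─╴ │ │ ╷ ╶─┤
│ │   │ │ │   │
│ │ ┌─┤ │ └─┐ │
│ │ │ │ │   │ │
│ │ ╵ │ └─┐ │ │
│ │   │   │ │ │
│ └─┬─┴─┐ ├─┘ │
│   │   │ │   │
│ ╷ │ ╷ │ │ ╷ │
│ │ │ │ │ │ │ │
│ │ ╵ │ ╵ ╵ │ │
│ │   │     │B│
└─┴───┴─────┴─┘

Checking each cell for number of passages:

Junctions found (3+ passages):
  (0, 5): 3 passages
  (4, 0): 3 passages
  (4, 6): 3 passages
  (6, 4): 3 passages
Total junctions: 4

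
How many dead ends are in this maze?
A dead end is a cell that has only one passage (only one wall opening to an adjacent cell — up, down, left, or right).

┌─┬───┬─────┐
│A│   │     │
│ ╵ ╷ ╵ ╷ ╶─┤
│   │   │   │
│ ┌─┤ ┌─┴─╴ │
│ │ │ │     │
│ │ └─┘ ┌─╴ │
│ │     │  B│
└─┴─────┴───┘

Checking each cell for number of passages:

Dead ends found at positions:
  (0, 0)
  (0, 5)
  (2, 1)
  (2, 2)
  (3, 0)
  (3, 4)
Total dead ends: 6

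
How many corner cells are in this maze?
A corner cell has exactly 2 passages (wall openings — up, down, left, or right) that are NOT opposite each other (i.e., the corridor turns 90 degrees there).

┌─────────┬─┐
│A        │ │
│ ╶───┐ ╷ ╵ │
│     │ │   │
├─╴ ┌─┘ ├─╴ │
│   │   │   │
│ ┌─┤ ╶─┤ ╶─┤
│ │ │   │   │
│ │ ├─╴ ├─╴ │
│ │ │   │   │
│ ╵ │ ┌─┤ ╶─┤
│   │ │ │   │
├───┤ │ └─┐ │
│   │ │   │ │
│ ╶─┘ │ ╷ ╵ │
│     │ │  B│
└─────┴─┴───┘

Counting corner cells (2 non-opposite passages):
Total corners: 28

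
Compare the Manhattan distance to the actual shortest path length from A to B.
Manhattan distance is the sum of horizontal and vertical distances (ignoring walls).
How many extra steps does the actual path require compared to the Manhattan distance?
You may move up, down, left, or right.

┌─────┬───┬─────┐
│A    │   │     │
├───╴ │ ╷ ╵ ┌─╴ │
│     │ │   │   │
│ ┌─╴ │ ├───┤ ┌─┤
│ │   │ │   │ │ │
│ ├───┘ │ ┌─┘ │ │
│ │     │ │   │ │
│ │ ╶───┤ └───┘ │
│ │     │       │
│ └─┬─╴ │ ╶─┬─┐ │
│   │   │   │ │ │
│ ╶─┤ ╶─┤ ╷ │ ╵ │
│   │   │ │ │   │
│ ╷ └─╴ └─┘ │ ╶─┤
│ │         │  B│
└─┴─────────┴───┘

Manhattan distance: |7 - 0| + |7 - 0| = 14
Actual path length: 28
Extra steps: 28 - 14 = 14

Solution:

┌─────┬───┬─────┐
│A → ↓│   │     │
├───╴ │ ╷ ╵ ┌─╴ │
│↓ ← ↲│ │   │   │
│ ┌─╴ │ ├───┤ ┌─┤
│↓│   │ │   │ │ │
│ ├───┘ │ ┌─┘ │ │
│↓│     │ │   │ │
│ │ ╶───┤ └───┘ │
│↓│     │↱ → → ↓│
│ └─┬─╴ │ ╶─┬─┐ │
│↓  │   │↑ ↰│ │↓│
│ ╶─┤ ╶─┤ ╷ │ ╵ │
│↳ ↓│   │ │↑│↓ ↲│
│ ╷ └─╴ └─┘ │ ╶─┤
│ │↳ → → → ↑│↳ B│
└─┴─────────┴───┘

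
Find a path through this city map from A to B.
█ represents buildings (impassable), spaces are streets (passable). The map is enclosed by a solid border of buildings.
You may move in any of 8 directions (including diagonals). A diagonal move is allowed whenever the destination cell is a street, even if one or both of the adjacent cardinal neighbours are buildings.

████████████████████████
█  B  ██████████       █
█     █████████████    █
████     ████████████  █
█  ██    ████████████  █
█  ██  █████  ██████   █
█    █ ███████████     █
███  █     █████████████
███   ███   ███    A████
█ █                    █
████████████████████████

Finding the shortest path from A to B:
Movement: 8-directional
Path length: 18 steps
Directions: left → left → left → left → down-left → left → left → left → left → up-left → up-left → left → up-left → up → up → up-left → up-left → up-left

Solution:

████████████████████████
█  B  ██████████       █
█   ↖ █████████████    █
████ ↖   ████████████  █
█  ██ ↖  ████████████  █
█  ██ ↑█████  ██████   █
█    █↑███████████     █
███  █ ↖←  █████████████
███   ███↖  ███↙←←←A████
█ █       ↖←←←←        █
████████████████████████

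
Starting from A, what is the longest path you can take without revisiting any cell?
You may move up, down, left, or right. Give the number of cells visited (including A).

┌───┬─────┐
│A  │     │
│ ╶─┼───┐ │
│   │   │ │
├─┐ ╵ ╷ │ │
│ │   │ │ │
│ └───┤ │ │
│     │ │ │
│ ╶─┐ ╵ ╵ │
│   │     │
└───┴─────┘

Finding longest simple path using DFS:
Start: (0, 0)
Longest path visits 17 cells
Path: A → down → right → down → right → up → right → down → down → down → right → up → up → up → up → left → left

Solution:

┌───┬─────┐
│A  │B ← ↰│
│ ╶─┼───┐ │
│↳ ↓│↱ ↓│↑│
├─┐ ╵ ╷ │ │
│ │↳ ↑│↓│↑│
│ └───┤ │ │
│     │↓│↑│
│ ╶─┐ ╵ ╵ │
│   │  ↳ ↑│
└───┴─────┘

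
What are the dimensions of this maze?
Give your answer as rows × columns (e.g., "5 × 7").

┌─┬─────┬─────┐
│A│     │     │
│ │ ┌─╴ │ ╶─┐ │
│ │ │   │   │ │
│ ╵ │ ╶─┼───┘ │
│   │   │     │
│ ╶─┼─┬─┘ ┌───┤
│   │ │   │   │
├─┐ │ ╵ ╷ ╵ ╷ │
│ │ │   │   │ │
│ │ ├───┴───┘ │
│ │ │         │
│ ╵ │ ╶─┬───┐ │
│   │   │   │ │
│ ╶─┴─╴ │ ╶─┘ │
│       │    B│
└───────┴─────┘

Counting the maze dimensions:
Rows (vertical): 8
Columns (horizontal): 7
Dimensions: 8 × 7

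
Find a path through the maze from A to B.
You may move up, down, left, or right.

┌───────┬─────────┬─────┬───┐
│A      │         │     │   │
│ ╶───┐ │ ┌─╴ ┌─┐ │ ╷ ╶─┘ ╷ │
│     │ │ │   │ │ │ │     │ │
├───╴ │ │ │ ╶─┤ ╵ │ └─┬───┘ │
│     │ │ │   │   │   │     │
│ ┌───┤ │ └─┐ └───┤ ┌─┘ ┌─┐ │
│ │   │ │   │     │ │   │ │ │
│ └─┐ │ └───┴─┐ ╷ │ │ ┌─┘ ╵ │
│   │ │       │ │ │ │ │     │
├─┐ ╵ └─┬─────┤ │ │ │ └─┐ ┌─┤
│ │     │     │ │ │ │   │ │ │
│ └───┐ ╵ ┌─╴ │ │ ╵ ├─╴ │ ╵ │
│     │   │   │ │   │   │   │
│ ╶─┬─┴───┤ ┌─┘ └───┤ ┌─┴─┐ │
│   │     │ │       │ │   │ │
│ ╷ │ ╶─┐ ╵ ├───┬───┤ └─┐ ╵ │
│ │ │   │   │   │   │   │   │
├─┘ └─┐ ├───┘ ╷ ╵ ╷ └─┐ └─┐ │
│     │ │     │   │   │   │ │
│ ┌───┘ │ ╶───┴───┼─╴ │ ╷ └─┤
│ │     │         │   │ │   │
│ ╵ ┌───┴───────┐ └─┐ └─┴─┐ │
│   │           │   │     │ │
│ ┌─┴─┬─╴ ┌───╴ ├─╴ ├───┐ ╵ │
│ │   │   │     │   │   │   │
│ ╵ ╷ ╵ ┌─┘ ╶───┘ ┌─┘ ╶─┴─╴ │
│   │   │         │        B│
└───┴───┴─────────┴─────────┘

Finding the shortest path through the maze:
Path length: 80 steps
Directions: down → right → right → down → left → left → down → down → right → down → right → right → down → right → up → right → right → down → left → down → down → left → up → left → left → down → right → down → down → left → left → down → left → down → down → right → up → right → down → right → up → right → up → right → right → right → down → left → left → down → right → right → right → up → right → up → left → up → left → left → left → left → up → right → right → up → right → down → right → up → right → down → right → down → down → right → right → down → right → down

Solution:

┌───────┬─────────┬─────┬───┐
│A      │         │     │   │
│ ╶───┐ │ ┌─╴ ┌─┐ │ ╷ ╶─┘ ╷ │
│↳ → ↓│ │ │   │ │ │ │     │ │
├───╴ │ │ │ ╶─┤ ╵ │ └─┬───┘ │
│↓ ← ↲│ │ │   │   │   │     │
│ ┌───┤ │ └─┐ └───┤ ┌─┘ ┌─┐ │
│↓│   │ │   │     │ │   │ │ │
│ └─┐ │ └───┴─┐ ╷ │ │ ┌─┘ ╵ │
│↳ ↓│ │       │ │ │ │ │     │
├─┐ ╵ └─┬─────┤ │ │ │ └─┐ ┌─┤
│ │↳ → ↓│↱ → ↓│ │ │ │   │ │ │
│ └───┐ ╵ ┌─╴ │ │ ╵ ├─╴ │ ╵ │
│     │↳ ↑│↓ ↲│ │   │   │   │
│ ╶─┬─┴───┤ ┌─┘ └───┤ ┌─┴─┐ │
│   │↓ ← ↰│↓│       │ │   │ │
│ ╷ │ ╶─┐ ╵ ├───┬───┤ └─┐ ╵ │
│ │ │↳ ↓│↑ ↲│↱ ↓│↱ ↓│   │   │
├─┘ └─┐ ├───┘ ╷ ╵ ╷ └─┐ └─┐ │
│     │↓│↱ → ↑│↳ ↑│↳ ↓│   │ │
│ ┌───┘ │ ╶───┴───┼─╴ │ ╷ └─┤
│ │↓ ← ↲│↑ ← ← ← ↰│  ↓│ │   │
│ ╵ ┌───┴───────┐ └─┐ └─┴─┐ │
│↓ ↲│    ↱ → → ↓│↑ ↰│↳ → ↓│ │
│ ┌─┴─┬─╴ ┌───╴ ├─╴ ├───┐ ╵ │
│↓│↱ ↓│↱ ↑│↓ ← ↲│↱ ↑│   │↳ ↓│
│ ╵ ╷ ╵ ┌─┘ ╶───┘ ┌─┘ ╶─┴─╴ │
│↳ ↑│↳ ↑│  ↳ → → ↑│        B│
└───┴───┴─────────┴─────────┘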